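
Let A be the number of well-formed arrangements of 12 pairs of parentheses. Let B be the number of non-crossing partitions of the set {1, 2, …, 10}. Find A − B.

With 12 pairs the number of balanced bracket strings is the Catalan number C_12. So A = C_12 = 208012.
Non-crossing partitions of an n-element set are counted by C_n; here n = 10. So B = C_10 = 16796.
A − B = 208012 − 16796 = 191216.

191216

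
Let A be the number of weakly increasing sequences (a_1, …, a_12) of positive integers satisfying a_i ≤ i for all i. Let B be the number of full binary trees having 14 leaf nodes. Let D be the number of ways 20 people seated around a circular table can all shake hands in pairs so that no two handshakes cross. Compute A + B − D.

Weakly increasing sequences with a_i ≤ i biject with Dyck paths of semilength 12, so there are C_12. So A = C_12 = 208012.
Full binary trees with 14 leaves have 14−1 = 13 internal nodes, so there are C_13 of them. So B = C_13 = 742900.
Non-crossing handshake pairings of 2n people are counted by C_n; 20 people gives n = 10. So D = C_10 = 16796.
A + B − D = 208012 + 742900 − 16796 = 934116.

934116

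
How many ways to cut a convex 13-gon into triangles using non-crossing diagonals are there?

58786

The number of triangulations of a 13-gon is the Catalan number C_11 (index = sides − 2).
C_11 = C(22,11)/12 = 705432/12 = 58786.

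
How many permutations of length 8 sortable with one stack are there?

By Knuth's characterisation, the stack-sortable permutations of length 8 are the 231-avoiders, numbering C_8.
C_8 = C(16,8)/9 = 12870/9 = 1430.

1430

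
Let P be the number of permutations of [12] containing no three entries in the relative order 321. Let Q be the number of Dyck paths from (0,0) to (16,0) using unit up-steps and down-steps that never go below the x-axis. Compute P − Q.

206582

For any fixed pattern of length 3, the pattern-avoiding permutations of [12] number C_12. So P = C_12 = 208012.
Paths of 8 up- and 8 down-steps that never dip below the axis are Dyck paths; their count is C_8. So Q = C_8 = 1430.
P − Q = 208012 − 1430 = 206582.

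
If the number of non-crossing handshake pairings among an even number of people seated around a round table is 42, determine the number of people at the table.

Non-crossing handshake pairings of 2n people are counted by C_n, and C_5 = 42.
So n = 5, and there are 2n = 10 people.

10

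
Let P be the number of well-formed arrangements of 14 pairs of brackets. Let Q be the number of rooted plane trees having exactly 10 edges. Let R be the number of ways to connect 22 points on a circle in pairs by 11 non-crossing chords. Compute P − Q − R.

Balanced strings of n pairs of brackets are counted by C_n; here n = 14. So P = C_14 = 2674440.
Rooted ordered trees with n edges are counted by C_n; here n = 10. So Q = C_10 = 16796.
Pairing 22 circle points by 11 non-crossing chords gives C_11 matchings. So R = C_11 = 58786.
P − Q − R = 2674440 − 16796 − 58786 = 2598858.

2598858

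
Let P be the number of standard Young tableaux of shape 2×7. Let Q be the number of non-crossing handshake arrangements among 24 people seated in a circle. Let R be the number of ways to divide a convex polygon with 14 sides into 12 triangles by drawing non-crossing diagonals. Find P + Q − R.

429

Standard Young tableaux of shape 2×n are counted by C_n; here n = 7. So P = C_7 = 429.
With 24 = 2·12 people, non-crossing handshake pairings are non-crossing perfect matchings on a circle, counted by C_12. So Q = C_12 = 208012.
The number of triangulations of a 14-gon is the Catalan number C_12 (index = sides − 2). So R = C_12 = 208012.
P + Q − R = 429 + 208012 − 208012 = 429.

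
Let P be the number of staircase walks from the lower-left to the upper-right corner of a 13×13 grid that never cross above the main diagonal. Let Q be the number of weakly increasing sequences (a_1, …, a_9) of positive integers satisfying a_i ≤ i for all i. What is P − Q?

738038

Sub-diagonal monotone paths from (0,0) to (13,13) biject with Dyck paths of semilength 13, giving C_13. So P = C_13 = 742900.
Weakly increasing sequences with a_i ≤ i biject with Dyck paths of semilength 9, so there are C_9. So Q = C_9 = 4862.
P − Q = 742900 − 4862 = 738038.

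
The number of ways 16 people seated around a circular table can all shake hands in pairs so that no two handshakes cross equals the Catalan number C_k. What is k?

8

With 16 = 2·8 people, non-crossing handshake pairings are non-crossing perfect matchings on a circle, counted by C_8.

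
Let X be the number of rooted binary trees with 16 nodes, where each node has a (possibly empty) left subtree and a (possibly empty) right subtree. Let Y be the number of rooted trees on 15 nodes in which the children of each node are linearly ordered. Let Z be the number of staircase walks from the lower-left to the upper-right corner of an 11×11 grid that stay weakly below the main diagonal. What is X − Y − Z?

32624444

Binary trees (left/right distinguished) on n nodes are counted by C_n; here n = 16. So X = C_16 = 35357670.
Rooted ordered (plane) trees on m nodes have m−1 edges and are counted by C_{m−1}; m = 15 gives C_14. So Y = C_14 = 2674440.
Sub-diagonal monotone paths from (0,0) to (11,11) biject with Dyck paths of semilength 11, giving C_11. So Z = C_11 = 58786.
X − Y − Z = 35357670 − 2674440 − 58786 = 32624444.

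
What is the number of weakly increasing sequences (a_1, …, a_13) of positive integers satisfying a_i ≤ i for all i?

Such sub-staircase sequences of length n are counted by C_n; here n = 13.
C_13 = C(26,13)/14 = 10400600/14 = 742900.

742900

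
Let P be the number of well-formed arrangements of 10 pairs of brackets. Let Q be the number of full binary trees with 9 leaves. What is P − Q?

15366

Balanced strings of n pairs of brackets are counted by C_n; here n = 10. So P = C_10 = 16796.
Full binary trees with 9 leaves have 9−1 = 8 internal nodes, so there are C_8 of them. So Q = C_8 = 1430.
P − Q = 16796 − 1430 = 15366.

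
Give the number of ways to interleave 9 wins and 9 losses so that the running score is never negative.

Ballot sequences with n votes each where one side never trails are Dyck words, counted by C_n; here n = 9.
C_9 = 4862.

4862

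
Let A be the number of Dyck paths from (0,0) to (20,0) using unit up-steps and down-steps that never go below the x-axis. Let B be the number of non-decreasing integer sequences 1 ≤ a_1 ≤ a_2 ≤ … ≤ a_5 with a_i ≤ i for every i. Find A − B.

Dyck paths of semilength n (length 2n) are counted by C_n; here n = 10. So A = C_10 = 16796.
Such sub-staircase sequences of length n are counted by C_n; here n = 5. So B = C_5 = 42.
A − B = 16796 − 42 = 16754.

16754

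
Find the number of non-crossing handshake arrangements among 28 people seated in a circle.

Non-crossing handshake pairings of 2n people are counted by C_n; 28 people gives n = 14.
C_14 = C(28,14)/15 = 40116600/15 = 2674440.

2674440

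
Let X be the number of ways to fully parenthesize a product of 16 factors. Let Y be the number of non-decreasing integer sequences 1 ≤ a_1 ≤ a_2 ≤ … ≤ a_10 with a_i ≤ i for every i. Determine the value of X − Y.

9678049

Ways to associate a product of 16 factors correspond to binary trees on 16 leaves, so the count is C_15. So X = C_15 = 9694845.
Weakly increasing sequences with a_i ≤ i biject with Dyck paths of semilength 10, so there are C_10. So Y = C_10 = 16796.
X − Y = 9694845 − 16796 = 9678049.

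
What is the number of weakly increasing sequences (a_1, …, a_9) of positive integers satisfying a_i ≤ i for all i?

4862

Weakly increasing sequences with a_i ≤ i biject with Dyck paths of semilength 9, so there are C_9.
C_9 = C_8 · 2(2·8+1)/(8+2) = 1430 · 34/10 = 4862.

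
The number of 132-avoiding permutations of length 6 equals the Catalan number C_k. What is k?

Permutations of [n] avoiding any single length-3 pattern are counted by C_n; here n = 6.

6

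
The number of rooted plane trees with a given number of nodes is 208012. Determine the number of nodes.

Rooted ordered trees on m nodes are counted by C_{m−1}. Since C_12 = 208012, the index is 12.
So the index is 12, and the number of nodes is 12 + 1 = 13.

13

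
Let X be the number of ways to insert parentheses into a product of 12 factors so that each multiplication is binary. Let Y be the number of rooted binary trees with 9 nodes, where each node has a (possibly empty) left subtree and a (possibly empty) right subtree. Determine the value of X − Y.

Parenthesizations of m factors correspond to full binary trees with m leaves, counted by C_{m−1}; m = 12 gives C_11. So X = C_11 = 58786.
Rooted binary trees with 9 nodes (each child slot possibly empty) number C_9. So Y = C_9 = 4862.
X − Y = 58786 − 4862 = 53924.

53924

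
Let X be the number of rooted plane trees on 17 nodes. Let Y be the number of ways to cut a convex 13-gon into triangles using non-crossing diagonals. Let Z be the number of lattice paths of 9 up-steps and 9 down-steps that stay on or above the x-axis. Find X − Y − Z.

Rooted ordered (plane) trees on m nodes have m−1 edges and are counted by C_{m−1}; m = 17 gives C_16. So X = C_16 = 35357670.
A convex 13-gon is triangulated into 11 triangles, and the number of such triangulations is the Catalan number C_{13−2} = C_11. So Y = C_11 = 58786.
Paths of 9 up- and 9 down-steps that never dip below the axis are Dyck paths; their count is C_9. So Z = C_9 = 4862.
X − Y − Z = 35357670 − 58786 − 4862 = 35294022.

35294022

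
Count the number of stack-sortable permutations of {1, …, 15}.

9694845

By Knuth's characterisation, the stack-sortable permutations of length 15 are the 231-avoiders, numbering C_15.
C_15 = C(30,15)/16 = 155117520/16 = 9694845.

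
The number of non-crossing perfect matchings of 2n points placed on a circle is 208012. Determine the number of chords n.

12

Non-crossing pairings of 2n points on a circle are counted by C_n. Since C_12 = 208012, the index is 12.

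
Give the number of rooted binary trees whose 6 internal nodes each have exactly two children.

132

Full binary trees with n internal nodes are counted by C_n; here n = 6.
C_6 = C_5 · 2(2·5+1)/(5+2) = 42 · 22/7 = 132.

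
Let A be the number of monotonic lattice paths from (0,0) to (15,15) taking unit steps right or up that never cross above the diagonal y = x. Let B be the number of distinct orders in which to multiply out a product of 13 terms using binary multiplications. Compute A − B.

Monotone paths in an n×n grid that stay weakly below the diagonal are counted by C_n; here n = 15. So A = C_15 = 9694845.
Parenthesizations of m factors correspond to full binary trees with m leaves, counted by C_{m−1}; m = 13 gives C_12. So B = C_12 = 208012.
A − B = 9694845 − 208012 = 9486833.

9486833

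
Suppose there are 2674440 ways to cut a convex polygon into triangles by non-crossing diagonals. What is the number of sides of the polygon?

Triangulations of a convex m-gon are counted by C_{m−2}, and C_14 = 2674440.
So m − 2 = 14, giving m = 16 sides.

16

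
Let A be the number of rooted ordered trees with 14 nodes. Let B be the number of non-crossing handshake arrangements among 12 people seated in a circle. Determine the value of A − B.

Rooted ordered (plane) trees on m nodes have m−1 edges and are counted by C_{m−1}; m = 14 gives C_13. So A = C_13 = 742900.
Non-crossing handshake pairings of 2n people are counted by C_n; 12 people gives n = 6. So B = C_6 = 132.
A − B = 742900 − 132 = 742768.

742768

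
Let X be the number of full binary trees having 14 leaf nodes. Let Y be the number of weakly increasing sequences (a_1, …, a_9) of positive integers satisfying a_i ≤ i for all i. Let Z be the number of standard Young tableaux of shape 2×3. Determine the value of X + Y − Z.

747757

Full binary trees with 14 leaves have 14−1 = 13 internal nodes, so there are C_13 of them. So X = C_13 = 742900.
Such sub-staircase sequences of length n are counted by C_n; here n = 9. So Y = C_9 = 4862.
Standard Young tableaux of shape 2×n are counted by C_n; here n = 3. So Z = C_3 = 5.
X + Y − Z = 742900 + 4862 − 5 = 747757.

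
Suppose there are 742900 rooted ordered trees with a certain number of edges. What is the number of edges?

Rooted ordered trees with n edges are counted by C_n; 742900 = C_13.

13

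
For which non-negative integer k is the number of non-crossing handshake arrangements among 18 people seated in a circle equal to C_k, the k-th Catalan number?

9

Non-crossing handshake pairings of 2n people are counted by C_n; 18 people gives n = 9.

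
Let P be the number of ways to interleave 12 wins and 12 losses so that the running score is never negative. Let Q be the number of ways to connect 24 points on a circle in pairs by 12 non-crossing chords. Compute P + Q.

Reading a vote for the leader as '(' and for the other as ')' turns such a sequence into a balanced string of 12 pairs, so the count is C_12. So P = C_12 = 208012.
Pairing 24 circle points by 12 non-crossing chords gives C_12 matchings. So Q = C_12 = 208012.
P + Q = 208012 + 208012 = 416024.

416024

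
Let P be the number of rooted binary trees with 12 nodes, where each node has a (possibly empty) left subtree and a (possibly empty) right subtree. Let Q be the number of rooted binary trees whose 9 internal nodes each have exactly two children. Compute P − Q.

There are C_n binary search tree shapes on n keys; with n = 12 that is C_12. So P = C_12 = 208012.
Full binary trees with n internal nodes are counted by C_n; here n = 9. So Q = C_9 = 4862.
P − Q = 208012 − 4862 = 203150.

203150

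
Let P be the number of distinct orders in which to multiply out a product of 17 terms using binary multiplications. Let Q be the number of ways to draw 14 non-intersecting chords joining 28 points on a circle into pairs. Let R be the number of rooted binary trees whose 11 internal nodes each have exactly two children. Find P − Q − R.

32624444

Parenthesizations of m factors correspond to full binary trees with m leaves, counted by C_{m−1}; m = 17 gives C_16. So P = C_16 = 35357670.
Non-crossing perfect matchings of 2n points on a circle are counted by C_n; with 28 points, n = 14. So Q = C_14 = 2674440.
The number of full binary trees on 11 internal nodes is the Catalan number C_11. So R = C_11 = 58786.
P − Q − R = 35357670 − 2674440 − 58786 = 32624444.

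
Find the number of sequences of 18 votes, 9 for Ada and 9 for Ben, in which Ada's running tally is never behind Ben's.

4862

Reading a vote for the leader as '(' and for the other as ')' turns such a sequence into a balanced string of 9 pairs, so the count is C_9.
C_9 = C_8 · 2(2·8+1)/(8+2) = 1430 · 34/10 = 4862.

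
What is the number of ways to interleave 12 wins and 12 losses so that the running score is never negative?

Reading a vote for the leader as '(' and for the other as ')' turns such a sequence into a balanced string of 12 pairs, so the count is C_12.
C_12 = 208012.

208012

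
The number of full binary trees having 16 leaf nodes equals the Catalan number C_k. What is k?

15

Full binary trees with 16 leaves have 16−1 = 15 internal nodes, so there are C_15 of them.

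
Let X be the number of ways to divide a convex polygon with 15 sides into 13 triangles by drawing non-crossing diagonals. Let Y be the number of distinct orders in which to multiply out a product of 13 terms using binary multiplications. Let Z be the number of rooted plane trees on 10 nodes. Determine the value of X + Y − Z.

946050

The number of triangulations of a 15-gon is the Catalan number C_13 (index = sides − 2). So X = C_13 = 742900.
Ways to associate a product of 13 factors correspond to binary trees on 13 leaves, so the count is C_12. So Y = C_12 = 208012.
Rooted ordered (plane) trees on m nodes have m−1 edges and are counted by C_{m−1}; m = 10 gives C_9. So Z = C_9 = 4862.
X + Y − Z = 742900 + 208012 − 4862 = 946050.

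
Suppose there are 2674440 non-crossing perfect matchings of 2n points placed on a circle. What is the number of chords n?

Non-crossing pairings of 2n points on a circle are counted by C_n; 2674440 = C_14.

14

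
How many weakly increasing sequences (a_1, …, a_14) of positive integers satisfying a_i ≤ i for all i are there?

Such sub-staircase sequences of length n are counted by C_n; here n = 14.
C_14 = C_13 · 2(2·13+1)/(13+2) = 742900 · 54/15 = 2674440.

2674440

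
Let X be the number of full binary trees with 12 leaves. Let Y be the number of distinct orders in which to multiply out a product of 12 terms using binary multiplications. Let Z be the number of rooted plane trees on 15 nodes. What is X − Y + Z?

2674440

Full binary trees with 12 leaves have 12−1 = 11 internal nodes, so there are C_11 of them. So X = C_11 = 58786.
Parenthesizations of m factors correspond to full binary trees with m leaves, counted by C_{m−1}; m = 12 gives C_11. So Y = C_11 = 58786.
A rooted plane tree on 15 nodes has 14 edges, and such trees are counted by C_14. So Z = C_14 = 2674440.
X − Y + Z = 58786 − 58786 + 2674440 = 2674440.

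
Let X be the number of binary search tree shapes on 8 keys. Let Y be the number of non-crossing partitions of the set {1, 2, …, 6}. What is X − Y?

1298

There are C_n binary search tree shapes on n keys; with n = 8 that is C_8. So X = C_8 = 1430.
The non-crossing partitions of [6] form a lattice of size C_6. So Y = C_6 = 132.
X − Y = 1430 − 132 = 1298.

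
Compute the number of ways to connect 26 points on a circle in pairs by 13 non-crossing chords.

Non-crossing perfect matchings of 2n points on a circle are counted by C_n; with 26 points, n = 13.
C_13 = C(26,13)/14 = 10400600/14 = 742900.

742900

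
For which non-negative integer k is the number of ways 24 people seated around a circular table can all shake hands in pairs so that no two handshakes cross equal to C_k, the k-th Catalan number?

Non-crossing handshake pairings of 2n people are counted by C_n; 24 people gives n = 12.

12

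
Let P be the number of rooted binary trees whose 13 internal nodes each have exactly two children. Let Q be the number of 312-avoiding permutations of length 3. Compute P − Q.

The number of full binary trees on 13 internal nodes is the Catalan number C_13. So P = C_13 = 742900.
Permutations of [n] avoiding any single length-3 pattern are counted by C_n; here n = 3. So Q = C_3 = 5.
P − Q = 742900 − 5 = 742895.

742895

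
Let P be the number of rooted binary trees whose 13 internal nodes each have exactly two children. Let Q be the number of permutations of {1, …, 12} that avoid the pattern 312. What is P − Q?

Full binary trees with n internal nodes are counted by C_n; here n = 13. So P = C_13 = 742900.
Permutations of [n] avoiding any single length-3 pattern are counted by C_n; here n = 12. So Q = C_12 = 208012.
P − Q = 742900 − 208012 = 534888.

534888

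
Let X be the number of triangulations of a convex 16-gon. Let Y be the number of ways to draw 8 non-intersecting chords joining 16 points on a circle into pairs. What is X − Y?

2673010

The number of triangulations of a 16-gon is the Catalan number C_14 (index = sides − 2). So X = C_14 = 2674440.
Pairing 16 circle points by 8 non-crossing chords gives C_8 matchings. So Y = C_8 = 1430.
X − Y = 2674440 − 1430 = 2673010.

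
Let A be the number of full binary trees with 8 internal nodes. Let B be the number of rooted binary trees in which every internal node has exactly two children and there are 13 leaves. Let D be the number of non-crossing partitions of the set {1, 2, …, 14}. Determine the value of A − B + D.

Full binary trees with n internal nodes are counted by C_n; here n = 8. So A = C_8 = 1430.
Full binary trees with 13 leaves have 13−1 = 12 internal nodes, so there are C_12 of them. So B = C_12 = 208012.
The non-crossing partitions of [14] form a lattice of size C_14. So D = C_14 = 2674440.
A − B + D = 1430 − 208012 + 2674440 = 2467858.

2467858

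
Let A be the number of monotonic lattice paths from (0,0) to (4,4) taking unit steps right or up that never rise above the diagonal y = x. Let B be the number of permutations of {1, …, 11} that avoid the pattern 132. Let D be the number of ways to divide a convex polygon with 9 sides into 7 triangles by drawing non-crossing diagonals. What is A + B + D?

Sub-diagonal monotone paths from (0,0) to (4,4) biject with Dyck paths of semilength 4, giving C_4. So A = C_4 = 14.
For any fixed pattern of length 3, the pattern-avoiding permutations of [11] number C_11. So B = C_11 = 58786.
A convex 9-gon is triangulated into 7 triangles, and the number of such triangulations is the Catalan number C_{9−2} = C_7. So D = C_7 = 429.
A + B + D = 14 + 58786 + 429 = 59229.

59229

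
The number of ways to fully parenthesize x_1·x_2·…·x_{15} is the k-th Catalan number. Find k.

Ways to associate a product of 15 factors correspond to binary trees on 15 leaves, so the count is C_14.

14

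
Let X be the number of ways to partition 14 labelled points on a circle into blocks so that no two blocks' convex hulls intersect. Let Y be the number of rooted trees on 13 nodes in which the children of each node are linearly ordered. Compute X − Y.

2466428

Non-crossing partitions of an n-element set are counted by C_n; here n = 14. So X = C_14 = 2674440.
A rooted plane tree on 13 nodes has 12 edges, and such trees are counted by C_12. So Y = C_12 = 208012.
X − Y = 2674440 − 208012 = 2466428.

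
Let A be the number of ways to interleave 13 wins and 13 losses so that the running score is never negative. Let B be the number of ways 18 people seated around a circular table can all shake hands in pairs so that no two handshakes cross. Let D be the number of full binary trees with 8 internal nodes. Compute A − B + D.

739468

Reading a vote for the leader as '(' and for the other as ')' turns such a sequence into a balanced string of 13 pairs, so the count is C_13. So A = C_13 = 742900.
Non-crossing handshake pairings of 2n people are counted by C_n; 18 people gives n = 9. So B = C_9 = 4862.
The number of full binary trees on 8 internal nodes is the Catalan number C_8. So D = C_8 = 1430.
A − B + D = 742900 − 4862 + 1430 = 739468.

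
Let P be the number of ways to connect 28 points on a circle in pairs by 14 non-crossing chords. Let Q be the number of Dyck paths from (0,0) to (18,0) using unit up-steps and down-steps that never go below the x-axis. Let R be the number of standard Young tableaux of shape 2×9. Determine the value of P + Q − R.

Pairing 28 circle points by 14 non-crossing chords gives C_14 matchings. So P = C_14 = 2674440.
A Dyck path with 9 up-steps and 9 down-steps has semilength 9, so there are C_9 of them. So Q = C_9 = 4862.
Standard Young tableaux of shape 2×n are counted by C_n; here n = 9. So R = C_9 = 4862.
P + Q − R = 2674440 + 4862 − 4862 = 2674440.

2674440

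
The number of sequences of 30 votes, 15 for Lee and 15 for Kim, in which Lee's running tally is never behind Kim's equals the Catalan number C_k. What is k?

15

Reading a vote for the leader as '(' and for the other as ')' turns such a sequence into a balanced string of 15 pairs, so the count is C_15.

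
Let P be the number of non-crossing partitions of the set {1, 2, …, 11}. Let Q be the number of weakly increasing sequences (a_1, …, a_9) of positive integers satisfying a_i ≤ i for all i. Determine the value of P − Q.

The non-crossing partitions of [11] form a lattice of size C_11. So P = C_11 = 58786.
Such sub-staircase sequences of length n are counted by C_n; here n = 9. So Q = C_9 = 4862.
P − Q = 58786 − 4862 = 53924.

53924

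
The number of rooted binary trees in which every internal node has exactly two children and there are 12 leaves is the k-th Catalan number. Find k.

Full binary trees with 12 leaves have 12−1 = 11 internal nodes, so there are C_11 of them.

11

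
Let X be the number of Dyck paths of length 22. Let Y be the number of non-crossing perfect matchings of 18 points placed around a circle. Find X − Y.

53924

A Dyck path with 11 up-steps and 11 down-steps has semilength 11, so there are C_11 of them. So X = C_11 = 58786.
Non-crossing perfect matchings of 2n points on a circle are counted by C_n; with 18 points, n = 9. So Y = C_9 = 4862.
X − Y = 58786 − 4862 = 53924.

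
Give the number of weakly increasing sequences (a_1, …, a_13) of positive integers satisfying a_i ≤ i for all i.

Such sub-staircase sequences of length n are counted by C_n; here n = 13.
C_13 = 742900.

742900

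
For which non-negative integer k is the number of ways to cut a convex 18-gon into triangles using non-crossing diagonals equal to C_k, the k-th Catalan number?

16

Triangulations of a convex m-gon are counted by C_{m−2}; with m = 18 this is C_16.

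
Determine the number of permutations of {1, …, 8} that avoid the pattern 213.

1430

Permutations of [n] avoiding any single length-3 pattern are counted by C_n; here n = 8.
C_8 = 1430.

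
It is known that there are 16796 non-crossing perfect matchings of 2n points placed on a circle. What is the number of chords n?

10

Non-crossing pairings of 2n points on a circle are counted by C_n. Since C_10 = 16796, the index is 10.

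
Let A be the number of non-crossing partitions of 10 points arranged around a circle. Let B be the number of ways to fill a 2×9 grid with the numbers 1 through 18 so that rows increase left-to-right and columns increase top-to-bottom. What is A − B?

11934

The non-crossing partitions of [10] form a lattice of size C_10. So A = C_10 = 16796.
Standard Young tableaux of shape 2×n are counted by C_n; here n = 9. So B = C_9 = 4862.
A − B = 16796 − 4862 = 11934.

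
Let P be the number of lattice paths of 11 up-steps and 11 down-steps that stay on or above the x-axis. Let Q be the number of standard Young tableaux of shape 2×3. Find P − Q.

58781

Paths of 11 up- and 11 down-steps that never dip below the axis are Dyck paths; their count is C_11. So P = C_11 = 58786.
Standard Young tableaux of shape 2×n are counted by C_n; here n = 3. So Q = C_3 = 5.
P − Q = 58786 − 5 = 58781.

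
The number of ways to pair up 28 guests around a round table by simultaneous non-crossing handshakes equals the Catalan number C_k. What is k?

With 28 = 2·14 people, non-crossing handshake pairings are non-crossing perfect matchings on a circle, counted by C_14.

14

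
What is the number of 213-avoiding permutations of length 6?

132

Permutations of [n] avoiding any single length-3 pattern are counted by C_n; here n = 6.
C_6 = 132.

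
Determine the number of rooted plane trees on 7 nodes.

132

Rooted ordered (plane) trees on m nodes have m−1 edges and are counted by C_{m−1}; m = 7 gives C_6.
C_6 = C(12,6)/7 = 924/7 = 132.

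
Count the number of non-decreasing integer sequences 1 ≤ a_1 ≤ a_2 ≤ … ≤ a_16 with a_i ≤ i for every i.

Such sub-staircase sequences of length n are counted by C_n; here n = 16.
C_16 = C(32,16)/17 = 601080390/17 = 35357670.

35357670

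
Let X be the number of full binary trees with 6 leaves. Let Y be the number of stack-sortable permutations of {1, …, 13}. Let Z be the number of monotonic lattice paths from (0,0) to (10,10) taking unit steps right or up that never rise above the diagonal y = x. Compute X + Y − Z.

Full binary trees with 6 leaves have 6−1 = 5 internal nodes, so there are C_5 of them. So X = C_5 = 42.
Stack-sortable permutations are exactly the 231-avoiding ones, counted by C_n; here n = 13. So Y = C_13 = 742900.
Monotone paths in an n×n grid that stay weakly below the diagonal are counted by C_n; here n = 10. So Z = C_10 = 16796.
X + Y − Z = 42 + 742900 − 16796 = 726146.

726146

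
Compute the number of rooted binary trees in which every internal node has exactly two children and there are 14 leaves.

742900

A full binary tree with L leaves has L−1 internal nodes and is counted by C_{L−1}; L = 14 gives C_13.
C_13 = 742900.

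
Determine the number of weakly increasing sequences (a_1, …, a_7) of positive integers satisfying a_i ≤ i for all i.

Such sub-staircase sequences of length n are counted by C_n; here n = 7.
C_7 = 429.

429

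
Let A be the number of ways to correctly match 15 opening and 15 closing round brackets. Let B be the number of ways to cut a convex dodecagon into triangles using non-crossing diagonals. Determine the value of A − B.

Balanced strings of n pairs of brackets are counted by C_n; here n = 15. So A = C_15 = 9694845.
A convex 12-gon is triangulated into 10 triangles, and the number of such triangulations is the Catalan number C_{12−2} = C_10. So B = C_10 = 16796.
A − B = 9694845 − 16796 = 9678049.

9678049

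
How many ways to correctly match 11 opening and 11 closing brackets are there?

Balanced strings of n pairs of brackets are counted by C_n; here n = 11.
C_11 = C_10 · 2(2·10+1)/(10+2) = 16796 · 42/12 = 58786.

58786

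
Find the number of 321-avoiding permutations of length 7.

429

Permutations of [n] avoiding any single length-3 pattern are counted by C_n; here n = 7.
C_7 = C(14,7)/8 = 3432/8 = 429.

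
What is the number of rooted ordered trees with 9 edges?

4862

Rooted ordered trees with n edges are counted by C_n; here n = 9.
C_9 = C(18,9)/10 = 48620/10 = 4862.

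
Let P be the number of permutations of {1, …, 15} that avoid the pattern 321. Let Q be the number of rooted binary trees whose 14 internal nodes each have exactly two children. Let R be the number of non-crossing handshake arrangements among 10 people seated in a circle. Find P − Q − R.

Permutations of [n] avoiding any single length-3 pattern are counted by C_n; here n = 15. So P = C_15 = 9694845.
Full binary trees with n internal nodes are counted by C_n; here n = 14. So Q = C_14 = 2674440.
Non-crossing handshake pairings of 2n people are counted by C_n; 10 people gives n = 5. So R = C_5 = 42.
P − Q − R = 9694845 − 2674440 − 42 = 7020363.

7020363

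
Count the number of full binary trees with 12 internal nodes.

208012

The number of full binary trees on 12 internal nodes is the Catalan number C_12.
C_12 = C(24,12)/13 = 2704156/13 = 208012.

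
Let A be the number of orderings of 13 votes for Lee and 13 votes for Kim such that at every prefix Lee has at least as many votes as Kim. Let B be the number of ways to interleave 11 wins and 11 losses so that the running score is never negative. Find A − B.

Reading a vote for the leader as '(' and for the other as ')' turns such a sequence into a balanced string of 13 pairs, so the count is C_13. So A = C_13 = 742900.
Ballot sequences with n votes each where one side never trails are Dyck words, counted by C_n; here n = 11. So B = C_11 = 58786.
A − B = 742900 − 58786 = 684114.

684114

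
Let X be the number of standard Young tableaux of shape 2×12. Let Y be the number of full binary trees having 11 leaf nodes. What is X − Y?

191216

Standard Young tableaux of shape 2×n are counted by C_n; here n = 12. So X = C_12 = 208012.
A full binary tree with L leaves has L−1 internal nodes and is counted by C_{L−1}; L = 11 gives C_10. So Y = C_10 = 16796.
X − Y = 208012 − 16796 = 191216.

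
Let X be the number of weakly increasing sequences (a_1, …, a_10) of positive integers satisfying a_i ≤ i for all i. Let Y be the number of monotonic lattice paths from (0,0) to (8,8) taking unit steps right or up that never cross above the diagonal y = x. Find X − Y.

15366

Such sub-staircase sequences of length n are counted by C_n; here n = 10. So X = C_10 = 16796.
Monotone paths in an n×n grid that stay weakly below the diagonal are counted by C_n; here n = 8. So Y = C_8 = 1430.
X − Y = 16796 − 1430 = 15366.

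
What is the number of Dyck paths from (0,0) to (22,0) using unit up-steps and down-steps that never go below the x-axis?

58786

A Dyck path with 11 up-steps and 11 down-steps has semilength 11, so there are C_11 of them.
C_11 = C(22,11)/12 = 705432/12 = 58786.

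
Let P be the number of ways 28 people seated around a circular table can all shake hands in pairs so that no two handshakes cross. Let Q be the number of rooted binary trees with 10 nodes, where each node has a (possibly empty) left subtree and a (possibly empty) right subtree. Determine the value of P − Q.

2657644

With 28 = 2·14 people, non-crossing handshake pairings are non-crossing perfect matchings on a circle, counted by C_14. So P = C_14 = 2674440.
Rooted binary trees with 10 nodes (each child slot possibly empty) number C_10. So Q = C_10 = 16796.
P − Q = 2674440 − 16796 = 2657644.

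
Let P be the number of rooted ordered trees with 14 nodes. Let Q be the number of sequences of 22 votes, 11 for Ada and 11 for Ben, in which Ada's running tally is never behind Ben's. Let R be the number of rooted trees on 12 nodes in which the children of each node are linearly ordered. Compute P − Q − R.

625328

Rooted ordered (plane) trees on m nodes have m−1 edges and are counted by C_{m−1}; m = 14 gives C_13. So P = C_13 = 742900.
Reading a vote for the leader as '(' and for the other as ')' turns such a sequence into a balanced string of 11 pairs, so the count is C_11. So Q = C_11 = 58786.
Rooted ordered (plane) trees on m nodes have m−1 edges and are counted by C_{m−1}; m = 12 gives C_11. So R = C_11 = 58786.
P − Q − R = 742900 − 58786 − 58786 = 625328.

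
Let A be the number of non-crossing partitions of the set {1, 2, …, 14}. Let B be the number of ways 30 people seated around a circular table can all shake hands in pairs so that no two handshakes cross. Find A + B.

12369285

The non-crossing partitions of [14] form a lattice of size C_14. So A = C_14 = 2674440.
Non-crossing handshake pairings of 2n people are counted by C_n; 30 people gives n = 15. So B = C_15 = 9694845.
A + B = 2674440 + 9694845 = 12369285.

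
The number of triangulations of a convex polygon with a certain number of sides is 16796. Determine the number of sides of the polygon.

Triangulations of a convex m-gon are counted by C_{m−2}; 16796 = C_10.
So m − 2 = 10, giving m = 12 sides.

12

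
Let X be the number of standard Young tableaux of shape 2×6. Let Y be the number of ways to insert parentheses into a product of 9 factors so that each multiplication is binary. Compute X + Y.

1562

Standard Young tableaux of shape 2×n are counted by C_n; here n = 6. So X = C_6 = 132.
Ways to associate a product of 9 factors correspond to binary trees on 9 leaves, so the count is C_8. So Y = C_8 = 1430.
X + Y = 132 + 1430 = 1562.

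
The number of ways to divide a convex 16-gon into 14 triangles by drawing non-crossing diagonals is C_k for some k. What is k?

14

Triangulations of a convex m-gon are counted by C_{m−2}; with m = 16 this is C_14.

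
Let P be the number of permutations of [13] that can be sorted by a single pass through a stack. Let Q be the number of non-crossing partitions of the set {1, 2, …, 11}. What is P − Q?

684114

Stack-sortable permutations are exactly the 231-avoiding ones, counted by C_n; here n = 13. So P = C_13 = 742900.
Non-crossing partitions of an n-element set are counted by C_n; here n = 11. So Q = C_11 = 58786.
P − Q = 742900 − 58786 = 684114.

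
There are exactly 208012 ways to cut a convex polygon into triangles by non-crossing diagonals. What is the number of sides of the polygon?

14

Triangulations of a convex m-gon are counted by C_{m−2}; 208012 = C_12.
So m − 2 = 12, giving m = 14 sides.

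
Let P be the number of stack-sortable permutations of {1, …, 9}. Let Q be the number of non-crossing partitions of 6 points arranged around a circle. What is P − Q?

Stack-sortable permutations are exactly the 231-avoiding ones, counted by C_n; here n = 9. So P = C_9 = 4862.
Non-crossing partitions of an n-element set are counted by C_n; here n = 6. So Q = C_6 = 132.
P − Q = 4862 − 132 = 4730.

4730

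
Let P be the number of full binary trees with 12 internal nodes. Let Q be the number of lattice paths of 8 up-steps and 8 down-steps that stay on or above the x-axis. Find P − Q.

206582

Full binary trees with n internal nodes are counted by C_n; here n = 12. So P = C_12 = 208012.
A Dyck path with 8 up-steps and 8 down-steps has semilength 8, so there are C_8 of them. So Q = C_8 = 1430.
P − Q = 208012 − 1430 = 206582.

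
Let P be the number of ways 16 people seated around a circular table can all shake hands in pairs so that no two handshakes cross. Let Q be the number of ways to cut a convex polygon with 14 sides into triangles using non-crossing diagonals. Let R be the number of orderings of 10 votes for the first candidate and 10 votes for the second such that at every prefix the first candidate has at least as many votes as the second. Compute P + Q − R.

192646

Non-crossing handshake pairings of 2n people are counted by C_n; 16 people gives n = 8. So P = C_8 = 1430.
A convex 14-gon is triangulated into 12 triangles, and the number of such triangulations is the Catalan number C_{14−2} = C_12. So Q = C_12 = 208012.
Reading a vote for the leader as '(' and for the other as ')' turns such a sequence into a balanced string of 10 pairs, so the count is C_10. So R = C_10 = 16796.
P + Q − R = 1430 + 208012 − 16796 = 192646.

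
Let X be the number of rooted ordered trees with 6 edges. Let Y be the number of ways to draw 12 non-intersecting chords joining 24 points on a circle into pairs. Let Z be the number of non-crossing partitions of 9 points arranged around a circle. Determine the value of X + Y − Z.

203282

A rooted plane tree with 6 edges has 7 nodes, and the count is C_6. So X = C_6 = 132.
Non-crossing perfect matchings of 2n points on a circle are counted by C_n; with 24 points, n = 12. So Y = C_12 = 208012.
Non-crossing partitions of an n-element set are counted by C_n; here n = 9. So Z = C_9 = 4862.
X + Y − Z = 132 + 208012 − 4862 = 203282.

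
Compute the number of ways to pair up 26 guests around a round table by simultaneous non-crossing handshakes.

742900

Non-crossing handshake pairings of 2n people are counted by C_n; 26 people gives n = 13.
C_13 = C(26,13)/14 = 10400600/14 = 742900.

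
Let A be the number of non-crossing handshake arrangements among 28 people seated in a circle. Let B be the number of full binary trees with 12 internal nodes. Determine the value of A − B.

2466428

With 28 = 2·14 people, non-crossing handshake pairings are non-crossing perfect matchings on a circle, counted by C_14. So A = C_14 = 2674440.
Full binary trees with n internal nodes are counted by C_n; here n = 12. So B = C_12 = 208012.
A − B = 2674440 − 208012 = 2466428.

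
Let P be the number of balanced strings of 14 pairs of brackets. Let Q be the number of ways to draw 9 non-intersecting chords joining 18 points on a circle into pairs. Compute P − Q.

2669578

With 14 pairs the number of balanced bracket strings is the Catalan number C_14. So P = C_14 = 2674440.
Pairing 18 circle points by 9 non-crossing chords gives C_9 matchings. So Q = C_9 = 4862.
P − Q = 2674440 − 4862 = 2669578.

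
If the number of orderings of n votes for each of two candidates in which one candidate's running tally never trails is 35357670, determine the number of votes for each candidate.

Such ballot sequences with n votes each are counted by C_n; 35357670 = C_16.

16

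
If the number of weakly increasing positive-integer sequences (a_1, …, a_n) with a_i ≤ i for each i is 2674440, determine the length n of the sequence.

14

Such sub-staircase sequences of length n are counted by C_n; 2674440 = C_14.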